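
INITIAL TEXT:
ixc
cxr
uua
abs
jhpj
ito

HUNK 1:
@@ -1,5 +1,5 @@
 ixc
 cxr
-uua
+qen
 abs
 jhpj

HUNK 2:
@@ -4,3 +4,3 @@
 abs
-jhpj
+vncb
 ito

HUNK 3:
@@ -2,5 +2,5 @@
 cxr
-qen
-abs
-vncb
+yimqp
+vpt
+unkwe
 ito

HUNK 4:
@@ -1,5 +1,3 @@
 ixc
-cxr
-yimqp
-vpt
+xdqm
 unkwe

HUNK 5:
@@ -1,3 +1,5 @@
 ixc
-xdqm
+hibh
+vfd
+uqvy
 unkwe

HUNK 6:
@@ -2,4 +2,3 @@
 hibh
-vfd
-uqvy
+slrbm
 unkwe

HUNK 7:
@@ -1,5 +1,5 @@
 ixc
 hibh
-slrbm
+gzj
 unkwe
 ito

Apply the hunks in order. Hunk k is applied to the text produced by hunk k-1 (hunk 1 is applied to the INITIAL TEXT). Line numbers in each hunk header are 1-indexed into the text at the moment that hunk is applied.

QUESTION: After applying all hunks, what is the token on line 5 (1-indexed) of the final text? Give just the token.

Hunk 1: at line 1 remove [uua] add [qen] -> 6 lines: ixc cxr qen abs jhpj ito
Hunk 2: at line 4 remove [jhpj] add [vncb] -> 6 lines: ixc cxr qen abs vncb ito
Hunk 3: at line 2 remove [qen,abs,vncb] add [yimqp,vpt,unkwe] -> 6 lines: ixc cxr yimqp vpt unkwe ito
Hunk 4: at line 1 remove [cxr,yimqp,vpt] add [xdqm] -> 4 lines: ixc xdqm unkwe ito
Hunk 5: at line 1 remove [xdqm] add [hibh,vfd,uqvy] -> 6 lines: ixc hibh vfd uqvy unkwe ito
Hunk 6: at line 2 remove [vfd,uqvy] add [slrbm] -> 5 lines: ixc hibh slrbm unkwe ito
Hunk 7: at line 1 remove [slrbm] add [gzj] -> 5 lines: ixc hibh gzj unkwe ito
Final line 5: ito

Answer: ito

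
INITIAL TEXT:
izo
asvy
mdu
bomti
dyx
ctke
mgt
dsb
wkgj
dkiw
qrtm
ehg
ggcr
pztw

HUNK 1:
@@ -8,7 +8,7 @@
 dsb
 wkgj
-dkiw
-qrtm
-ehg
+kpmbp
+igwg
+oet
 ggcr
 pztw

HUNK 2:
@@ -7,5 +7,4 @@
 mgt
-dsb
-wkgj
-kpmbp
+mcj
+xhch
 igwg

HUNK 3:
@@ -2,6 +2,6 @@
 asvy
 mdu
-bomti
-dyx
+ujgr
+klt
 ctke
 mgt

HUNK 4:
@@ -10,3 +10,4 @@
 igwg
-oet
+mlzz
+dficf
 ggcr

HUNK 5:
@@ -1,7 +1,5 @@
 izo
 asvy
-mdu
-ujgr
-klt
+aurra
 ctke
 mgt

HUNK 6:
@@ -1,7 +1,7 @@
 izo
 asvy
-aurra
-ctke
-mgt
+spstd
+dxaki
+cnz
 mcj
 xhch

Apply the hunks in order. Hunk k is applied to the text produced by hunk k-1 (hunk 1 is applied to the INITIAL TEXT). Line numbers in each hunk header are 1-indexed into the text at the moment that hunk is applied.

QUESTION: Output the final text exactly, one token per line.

Hunk 1: at line 8 remove [dkiw,qrtm,ehg] add [kpmbp,igwg,oet] -> 14 lines: izo asvy mdu bomti dyx ctke mgt dsb wkgj kpmbp igwg oet ggcr pztw
Hunk 2: at line 7 remove [dsb,wkgj,kpmbp] add [mcj,xhch] -> 13 lines: izo asvy mdu bomti dyx ctke mgt mcj xhch igwg oet ggcr pztw
Hunk 3: at line 2 remove [bomti,dyx] add [ujgr,klt] -> 13 lines: izo asvy mdu ujgr klt ctke mgt mcj xhch igwg oet ggcr pztw
Hunk 4: at line 10 remove [oet] add [mlzz,dficf] -> 14 lines: izo asvy mdu ujgr klt ctke mgt mcj xhch igwg mlzz dficf ggcr pztw
Hunk 5: at line 1 remove [mdu,ujgr,klt] add [aurra] -> 12 lines: izo asvy aurra ctke mgt mcj xhch igwg mlzz dficf ggcr pztw
Hunk 6: at line 1 remove [aurra,ctke,mgt] add [spstd,dxaki,cnz] -> 12 lines: izo asvy spstd dxaki cnz mcj xhch igwg mlzz dficf ggcr pztw

Answer: izo
asvy
spstd
dxaki
cnz
mcj
xhch
igwg
mlzz
dficf
ggcr
pztw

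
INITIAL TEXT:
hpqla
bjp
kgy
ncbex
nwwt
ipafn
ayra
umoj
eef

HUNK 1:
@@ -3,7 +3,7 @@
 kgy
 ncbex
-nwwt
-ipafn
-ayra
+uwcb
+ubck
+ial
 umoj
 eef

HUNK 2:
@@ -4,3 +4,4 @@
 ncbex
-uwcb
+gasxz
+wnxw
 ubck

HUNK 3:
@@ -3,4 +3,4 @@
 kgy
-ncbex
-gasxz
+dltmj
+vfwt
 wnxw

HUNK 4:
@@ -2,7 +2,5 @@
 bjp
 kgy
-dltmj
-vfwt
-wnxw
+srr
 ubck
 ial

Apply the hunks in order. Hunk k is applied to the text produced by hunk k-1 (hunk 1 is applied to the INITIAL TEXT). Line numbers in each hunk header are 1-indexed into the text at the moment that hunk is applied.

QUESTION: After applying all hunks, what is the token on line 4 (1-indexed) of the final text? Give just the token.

Hunk 1: at line 3 remove [nwwt,ipafn,ayra] add [uwcb,ubck,ial] -> 9 lines: hpqla bjp kgy ncbex uwcb ubck ial umoj eef
Hunk 2: at line 4 remove [uwcb] add [gasxz,wnxw] -> 10 lines: hpqla bjp kgy ncbex gasxz wnxw ubck ial umoj eef
Hunk 3: at line 3 remove [ncbex,gasxz] add [dltmj,vfwt] -> 10 lines: hpqla bjp kgy dltmj vfwt wnxw ubck ial umoj eef
Hunk 4: at line 2 remove [dltmj,vfwt,wnxw] add [srr] -> 8 lines: hpqla bjp kgy srr ubck ial umoj eef
Final line 4: srr

Answer: srr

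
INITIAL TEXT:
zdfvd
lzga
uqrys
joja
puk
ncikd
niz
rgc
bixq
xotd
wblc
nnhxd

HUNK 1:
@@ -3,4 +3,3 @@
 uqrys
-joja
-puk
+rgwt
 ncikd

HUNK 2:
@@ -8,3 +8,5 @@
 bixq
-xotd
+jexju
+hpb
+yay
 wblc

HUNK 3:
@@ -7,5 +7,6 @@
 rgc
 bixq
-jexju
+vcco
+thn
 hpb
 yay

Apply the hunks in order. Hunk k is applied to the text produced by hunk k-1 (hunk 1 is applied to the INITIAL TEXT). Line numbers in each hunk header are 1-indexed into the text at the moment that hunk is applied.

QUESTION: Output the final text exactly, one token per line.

Hunk 1: at line 3 remove [joja,puk] add [rgwt] -> 11 lines: zdfvd lzga uqrys rgwt ncikd niz rgc bixq xotd wblc nnhxd
Hunk 2: at line 8 remove [xotd] add [jexju,hpb,yay] -> 13 lines: zdfvd lzga uqrys rgwt ncikd niz rgc bixq jexju hpb yay wblc nnhxd
Hunk 3: at line 7 remove [jexju] add [vcco,thn] -> 14 lines: zdfvd lzga uqrys rgwt ncikd niz rgc bixq vcco thn hpb yay wblc nnhxd

Answer: zdfvd
lzga
uqrys
rgwt
ncikd
niz
rgc
bixq
vcco
thn
hpb
yay
wblc
nnhxd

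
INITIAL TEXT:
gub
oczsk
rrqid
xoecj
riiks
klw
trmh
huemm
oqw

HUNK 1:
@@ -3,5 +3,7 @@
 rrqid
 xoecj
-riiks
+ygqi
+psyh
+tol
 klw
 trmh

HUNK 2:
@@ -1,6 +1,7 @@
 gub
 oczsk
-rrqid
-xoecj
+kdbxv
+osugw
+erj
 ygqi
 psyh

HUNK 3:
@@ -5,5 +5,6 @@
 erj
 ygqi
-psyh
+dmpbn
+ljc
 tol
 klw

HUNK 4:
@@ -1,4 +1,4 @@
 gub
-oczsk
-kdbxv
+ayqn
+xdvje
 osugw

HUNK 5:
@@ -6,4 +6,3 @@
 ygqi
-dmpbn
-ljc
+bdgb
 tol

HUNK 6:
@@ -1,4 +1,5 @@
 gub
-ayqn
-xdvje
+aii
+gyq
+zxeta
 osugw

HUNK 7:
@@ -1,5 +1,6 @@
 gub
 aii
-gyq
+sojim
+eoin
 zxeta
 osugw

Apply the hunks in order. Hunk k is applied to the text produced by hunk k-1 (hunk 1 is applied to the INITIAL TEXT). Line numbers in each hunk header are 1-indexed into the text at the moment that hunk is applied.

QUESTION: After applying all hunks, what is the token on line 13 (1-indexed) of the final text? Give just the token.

Answer: huemm

Derivation:
Hunk 1: at line 3 remove [riiks] add [ygqi,psyh,tol] -> 11 lines: gub oczsk rrqid xoecj ygqi psyh tol klw trmh huemm oqw
Hunk 2: at line 1 remove [rrqid,xoecj] add [kdbxv,osugw,erj] -> 12 lines: gub oczsk kdbxv osugw erj ygqi psyh tol klw trmh huemm oqw
Hunk 3: at line 5 remove [psyh] add [dmpbn,ljc] -> 13 lines: gub oczsk kdbxv osugw erj ygqi dmpbn ljc tol klw trmh huemm oqw
Hunk 4: at line 1 remove [oczsk,kdbxv] add [ayqn,xdvje] -> 13 lines: gub ayqn xdvje osugw erj ygqi dmpbn ljc tol klw trmh huemm oqw
Hunk 5: at line 6 remove [dmpbn,ljc] add [bdgb] -> 12 lines: gub ayqn xdvje osugw erj ygqi bdgb tol klw trmh huemm oqw
Hunk 6: at line 1 remove [ayqn,xdvje] add [aii,gyq,zxeta] -> 13 lines: gub aii gyq zxeta osugw erj ygqi bdgb tol klw trmh huemm oqw
Hunk 7: at line 1 remove [gyq] add [sojim,eoin] -> 14 lines: gub aii sojim eoin zxeta osugw erj ygqi bdgb tol klw trmh huemm oqw
Final line 13: huemm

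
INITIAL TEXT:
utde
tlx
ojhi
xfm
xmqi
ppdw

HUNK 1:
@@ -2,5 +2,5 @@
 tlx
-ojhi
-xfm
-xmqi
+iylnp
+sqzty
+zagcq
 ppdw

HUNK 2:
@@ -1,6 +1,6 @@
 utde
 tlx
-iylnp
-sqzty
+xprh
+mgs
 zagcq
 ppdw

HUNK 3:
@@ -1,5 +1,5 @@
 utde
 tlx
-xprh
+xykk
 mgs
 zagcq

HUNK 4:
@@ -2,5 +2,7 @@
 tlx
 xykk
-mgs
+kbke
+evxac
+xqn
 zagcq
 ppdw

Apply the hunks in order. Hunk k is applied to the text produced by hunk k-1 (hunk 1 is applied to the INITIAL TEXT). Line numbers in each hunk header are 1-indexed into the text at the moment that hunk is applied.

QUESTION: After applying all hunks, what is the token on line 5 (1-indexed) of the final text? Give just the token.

Answer: evxac

Derivation:
Hunk 1: at line 2 remove [ojhi,xfm,xmqi] add [iylnp,sqzty,zagcq] -> 6 lines: utde tlx iylnp sqzty zagcq ppdw
Hunk 2: at line 1 remove [iylnp,sqzty] add [xprh,mgs] -> 6 lines: utde tlx xprh mgs zagcq ppdw
Hunk 3: at line 1 remove [xprh] add [xykk] -> 6 lines: utde tlx xykk mgs zagcq ppdw
Hunk 4: at line 2 remove [mgs] add [kbke,evxac,xqn] -> 8 lines: utde tlx xykk kbke evxac xqn zagcq ppdw
Final line 5: evxac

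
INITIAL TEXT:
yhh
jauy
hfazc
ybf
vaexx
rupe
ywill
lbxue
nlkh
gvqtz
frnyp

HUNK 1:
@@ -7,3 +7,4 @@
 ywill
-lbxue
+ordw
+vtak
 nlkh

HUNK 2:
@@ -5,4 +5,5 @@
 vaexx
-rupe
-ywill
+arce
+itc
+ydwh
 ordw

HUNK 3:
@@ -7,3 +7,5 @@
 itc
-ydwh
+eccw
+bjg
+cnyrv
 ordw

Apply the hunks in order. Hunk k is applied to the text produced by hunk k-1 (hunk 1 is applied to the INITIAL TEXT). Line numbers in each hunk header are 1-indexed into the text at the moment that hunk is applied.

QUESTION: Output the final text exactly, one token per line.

Answer: yhh
jauy
hfazc
ybf
vaexx
arce
itc
eccw
bjg
cnyrv
ordw
vtak
nlkh
gvqtz
frnyp

Derivation:
Hunk 1: at line 7 remove [lbxue] add [ordw,vtak] -> 12 lines: yhh jauy hfazc ybf vaexx rupe ywill ordw vtak nlkh gvqtz frnyp
Hunk 2: at line 5 remove [rupe,ywill] add [arce,itc,ydwh] -> 13 lines: yhh jauy hfazc ybf vaexx arce itc ydwh ordw vtak nlkh gvqtz frnyp
Hunk 3: at line 7 remove [ydwh] add [eccw,bjg,cnyrv] -> 15 lines: yhh jauy hfazc ybf vaexx arce itc eccw bjg cnyrv ordw vtak nlkh gvqtz frnyp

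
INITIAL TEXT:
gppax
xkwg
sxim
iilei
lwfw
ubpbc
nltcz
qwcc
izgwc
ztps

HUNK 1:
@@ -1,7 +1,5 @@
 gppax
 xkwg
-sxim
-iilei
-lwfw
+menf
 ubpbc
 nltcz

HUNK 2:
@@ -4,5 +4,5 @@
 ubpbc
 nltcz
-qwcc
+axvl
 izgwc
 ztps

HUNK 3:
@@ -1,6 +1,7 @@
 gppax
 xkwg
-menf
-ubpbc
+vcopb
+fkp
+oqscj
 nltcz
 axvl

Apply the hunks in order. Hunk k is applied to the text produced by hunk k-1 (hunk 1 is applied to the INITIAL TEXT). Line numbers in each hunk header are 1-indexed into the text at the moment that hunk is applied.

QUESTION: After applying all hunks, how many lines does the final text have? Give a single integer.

Hunk 1: at line 1 remove [sxim,iilei,lwfw] add [menf] -> 8 lines: gppax xkwg menf ubpbc nltcz qwcc izgwc ztps
Hunk 2: at line 4 remove [qwcc] add [axvl] -> 8 lines: gppax xkwg menf ubpbc nltcz axvl izgwc ztps
Hunk 3: at line 1 remove [menf,ubpbc] add [vcopb,fkp,oqscj] -> 9 lines: gppax xkwg vcopb fkp oqscj nltcz axvl izgwc ztps
Final line count: 9

Answer: 9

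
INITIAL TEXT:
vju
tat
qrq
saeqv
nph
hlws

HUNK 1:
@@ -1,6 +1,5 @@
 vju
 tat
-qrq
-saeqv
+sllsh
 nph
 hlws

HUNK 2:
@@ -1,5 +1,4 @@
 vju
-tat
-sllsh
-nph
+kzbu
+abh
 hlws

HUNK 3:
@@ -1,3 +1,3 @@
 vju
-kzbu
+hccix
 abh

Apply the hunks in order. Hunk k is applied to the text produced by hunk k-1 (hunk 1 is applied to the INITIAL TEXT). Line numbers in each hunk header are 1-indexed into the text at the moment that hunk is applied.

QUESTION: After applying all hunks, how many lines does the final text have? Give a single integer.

Hunk 1: at line 1 remove [qrq,saeqv] add [sllsh] -> 5 lines: vju tat sllsh nph hlws
Hunk 2: at line 1 remove [tat,sllsh,nph] add [kzbu,abh] -> 4 lines: vju kzbu abh hlws
Hunk 3: at line 1 remove [kzbu] add [hccix] -> 4 lines: vju hccix abh hlws
Final line count: 4

Answer: 4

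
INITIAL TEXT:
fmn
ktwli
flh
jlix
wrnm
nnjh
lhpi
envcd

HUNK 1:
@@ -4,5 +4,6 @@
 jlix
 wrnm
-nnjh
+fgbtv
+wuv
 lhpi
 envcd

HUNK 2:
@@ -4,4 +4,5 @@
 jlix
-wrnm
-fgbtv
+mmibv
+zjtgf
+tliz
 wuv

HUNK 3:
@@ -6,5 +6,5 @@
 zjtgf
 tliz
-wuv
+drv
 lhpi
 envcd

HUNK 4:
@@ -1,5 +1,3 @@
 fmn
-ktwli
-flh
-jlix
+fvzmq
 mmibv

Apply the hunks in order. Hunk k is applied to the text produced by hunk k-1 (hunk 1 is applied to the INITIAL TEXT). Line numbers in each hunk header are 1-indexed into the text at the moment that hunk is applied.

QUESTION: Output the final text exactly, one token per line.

Answer: fmn
fvzmq
mmibv
zjtgf
tliz
drv
lhpi
envcd

Derivation:
Hunk 1: at line 4 remove [nnjh] add [fgbtv,wuv] -> 9 lines: fmn ktwli flh jlix wrnm fgbtv wuv lhpi envcd
Hunk 2: at line 4 remove [wrnm,fgbtv] add [mmibv,zjtgf,tliz] -> 10 lines: fmn ktwli flh jlix mmibv zjtgf tliz wuv lhpi envcd
Hunk 3: at line 6 remove [wuv] add [drv] -> 10 lines: fmn ktwli flh jlix mmibv zjtgf tliz drv lhpi envcd
Hunk 4: at line 1 remove [ktwli,flh,jlix] add [fvzmq] -> 8 lines: fmn fvzmq mmibv zjtgf tliz drv lhpi envcd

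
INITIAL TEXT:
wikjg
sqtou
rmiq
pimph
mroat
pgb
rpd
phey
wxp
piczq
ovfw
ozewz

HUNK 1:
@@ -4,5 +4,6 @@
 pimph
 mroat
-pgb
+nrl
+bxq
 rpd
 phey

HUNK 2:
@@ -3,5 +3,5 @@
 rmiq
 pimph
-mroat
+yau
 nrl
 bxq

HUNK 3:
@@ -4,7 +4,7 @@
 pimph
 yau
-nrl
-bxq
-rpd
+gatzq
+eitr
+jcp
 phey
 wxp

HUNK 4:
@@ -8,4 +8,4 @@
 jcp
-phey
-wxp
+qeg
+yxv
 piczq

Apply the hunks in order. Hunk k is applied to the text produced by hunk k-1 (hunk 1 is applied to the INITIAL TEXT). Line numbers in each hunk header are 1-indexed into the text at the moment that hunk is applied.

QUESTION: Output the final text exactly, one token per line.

Hunk 1: at line 4 remove [pgb] add [nrl,bxq] -> 13 lines: wikjg sqtou rmiq pimph mroat nrl bxq rpd phey wxp piczq ovfw ozewz
Hunk 2: at line 3 remove [mroat] add [yau] -> 13 lines: wikjg sqtou rmiq pimph yau nrl bxq rpd phey wxp piczq ovfw ozewz
Hunk 3: at line 4 remove [nrl,bxq,rpd] add [gatzq,eitr,jcp] -> 13 lines: wikjg sqtou rmiq pimph yau gatzq eitr jcp phey wxp piczq ovfw ozewz
Hunk 4: at line 8 remove [phey,wxp] add [qeg,yxv] -> 13 lines: wikjg sqtou rmiq pimph yau gatzq eitr jcp qeg yxv piczq ovfw ozewz

Answer: wikjg
sqtou
rmiq
pimph
yau
gatzq
eitr
jcp
qeg
yxv
piczq
ovfw
ozewz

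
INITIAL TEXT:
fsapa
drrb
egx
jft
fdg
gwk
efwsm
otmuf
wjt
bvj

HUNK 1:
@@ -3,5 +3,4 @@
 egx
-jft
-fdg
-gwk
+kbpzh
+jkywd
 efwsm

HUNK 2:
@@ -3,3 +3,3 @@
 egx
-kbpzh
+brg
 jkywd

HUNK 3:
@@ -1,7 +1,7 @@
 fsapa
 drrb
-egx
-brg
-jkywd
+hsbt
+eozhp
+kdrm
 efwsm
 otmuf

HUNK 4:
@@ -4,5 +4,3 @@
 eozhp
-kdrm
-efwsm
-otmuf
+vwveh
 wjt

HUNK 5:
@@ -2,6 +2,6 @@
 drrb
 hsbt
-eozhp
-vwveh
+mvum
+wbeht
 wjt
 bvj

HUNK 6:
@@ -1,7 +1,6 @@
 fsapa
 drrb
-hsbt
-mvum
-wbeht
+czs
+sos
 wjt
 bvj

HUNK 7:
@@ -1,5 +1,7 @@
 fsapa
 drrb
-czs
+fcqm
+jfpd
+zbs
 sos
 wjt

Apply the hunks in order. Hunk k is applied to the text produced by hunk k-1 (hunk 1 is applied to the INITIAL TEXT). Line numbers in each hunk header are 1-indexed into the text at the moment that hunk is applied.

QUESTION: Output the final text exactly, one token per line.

Hunk 1: at line 3 remove [jft,fdg,gwk] add [kbpzh,jkywd] -> 9 lines: fsapa drrb egx kbpzh jkywd efwsm otmuf wjt bvj
Hunk 2: at line 3 remove [kbpzh] add [brg] -> 9 lines: fsapa drrb egx brg jkywd efwsm otmuf wjt bvj
Hunk 3: at line 1 remove [egx,brg,jkywd] add [hsbt,eozhp,kdrm] -> 9 lines: fsapa drrb hsbt eozhp kdrm efwsm otmuf wjt bvj
Hunk 4: at line 4 remove [kdrm,efwsm,otmuf] add [vwveh] -> 7 lines: fsapa drrb hsbt eozhp vwveh wjt bvj
Hunk 5: at line 2 remove [eozhp,vwveh] add [mvum,wbeht] -> 7 lines: fsapa drrb hsbt mvum wbeht wjt bvj
Hunk 6: at line 1 remove [hsbt,mvum,wbeht] add [czs,sos] -> 6 lines: fsapa drrb czs sos wjt bvj
Hunk 7: at line 1 remove [czs] add [fcqm,jfpd,zbs] -> 8 lines: fsapa drrb fcqm jfpd zbs sos wjt bvj

Answer: fsapa
drrb
fcqm
jfpd
zbs
sos
wjt
bvj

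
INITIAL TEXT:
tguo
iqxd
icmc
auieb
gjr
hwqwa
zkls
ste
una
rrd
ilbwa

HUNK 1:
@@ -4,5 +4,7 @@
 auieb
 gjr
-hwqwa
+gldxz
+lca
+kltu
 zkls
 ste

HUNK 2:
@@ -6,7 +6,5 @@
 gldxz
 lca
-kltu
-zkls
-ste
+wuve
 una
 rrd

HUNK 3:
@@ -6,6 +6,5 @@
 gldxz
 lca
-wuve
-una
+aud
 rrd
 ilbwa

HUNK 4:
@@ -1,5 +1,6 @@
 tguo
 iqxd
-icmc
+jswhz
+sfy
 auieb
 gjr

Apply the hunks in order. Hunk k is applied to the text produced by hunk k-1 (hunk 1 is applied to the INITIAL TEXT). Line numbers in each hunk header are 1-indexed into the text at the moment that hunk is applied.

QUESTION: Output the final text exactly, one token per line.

Hunk 1: at line 4 remove [hwqwa] add [gldxz,lca,kltu] -> 13 lines: tguo iqxd icmc auieb gjr gldxz lca kltu zkls ste una rrd ilbwa
Hunk 2: at line 6 remove [kltu,zkls,ste] add [wuve] -> 11 lines: tguo iqxd icmc auieb gjr gldxz lca wuve una rrd ilbwa
Hunk 3: at line 6 remove [wuve,una] add [aud] -> 10 lines: tguo iqxd icmc auieb gjr gldxz lca aud rrd ilbwa
Hunk 4: at line 1 remove [icmc] add [jswhz,sfy] -> 11 lines: tguo iqxd jswhz sfy auieb gjr gldxz lca aud rrd ilbwa

Answer: tguo
iqxd
jswhz
sfy
auieb
gjr
gldxz
lca
aud
rrd
ilbwa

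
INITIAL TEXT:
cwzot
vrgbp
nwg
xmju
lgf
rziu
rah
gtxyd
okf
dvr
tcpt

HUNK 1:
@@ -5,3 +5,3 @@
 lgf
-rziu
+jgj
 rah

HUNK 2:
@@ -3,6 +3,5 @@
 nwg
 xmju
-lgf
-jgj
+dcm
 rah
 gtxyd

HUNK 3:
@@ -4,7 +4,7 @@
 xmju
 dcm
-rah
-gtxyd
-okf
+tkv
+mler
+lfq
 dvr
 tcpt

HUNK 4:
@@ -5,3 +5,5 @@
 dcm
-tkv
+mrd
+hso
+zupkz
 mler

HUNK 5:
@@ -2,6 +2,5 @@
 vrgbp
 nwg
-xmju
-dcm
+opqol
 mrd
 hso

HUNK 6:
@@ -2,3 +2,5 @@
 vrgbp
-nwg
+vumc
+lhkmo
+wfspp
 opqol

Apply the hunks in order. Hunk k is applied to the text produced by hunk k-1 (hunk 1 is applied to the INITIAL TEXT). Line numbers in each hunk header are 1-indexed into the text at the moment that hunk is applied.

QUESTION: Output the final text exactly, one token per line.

Hunk 1: at line 5 remove [rziu] add [jgj] -> 11 lines: cwzot vrgbp nwg xmju lgf jgj rah gtxyd okf dvr tcpt
Hunk 2: at line 3 remove [lgf,jgj] add [dcm] -> 10 lines: cwzot vrgbp nwg xmju dcm rah gtxyd okf dvr tcpt
Hunk 3: at line 4 remove [rah,gtxyd,okf] add [tkv,mler,lfq] -> 10 lines: cwzot vrgbp nwg xmju dcm tkv mler lfq dvr tcpt
Hunk 4: at line 5 remove [tkv] add [mrd,hso,zupkz] -> 12 lines: cwzot vrgbp nwg xmju dcm mrd hso zupkz mler lfq dvr tcpt
Hunk 5: at line 2 remove [xmju,dcm] add [opqol] -> 11 lines: cwzot vrgbp nwg opqol mrd hso zupkz mler lfq dvr tcpt
Hunk 6: at line 2 remove [nwg] add [vumc,lhkmo,wfspp] -> 13 lines: cwzot vrgbp vumc lhkmo wfspp opqol mrd hso zupkz mler lfq dvr tcpt

Answer: cwzot
vrgbp
vumc
lhkmo
wfspp
opqol
mrd
hso
zupkz
mler
lfq
dvr
tcpt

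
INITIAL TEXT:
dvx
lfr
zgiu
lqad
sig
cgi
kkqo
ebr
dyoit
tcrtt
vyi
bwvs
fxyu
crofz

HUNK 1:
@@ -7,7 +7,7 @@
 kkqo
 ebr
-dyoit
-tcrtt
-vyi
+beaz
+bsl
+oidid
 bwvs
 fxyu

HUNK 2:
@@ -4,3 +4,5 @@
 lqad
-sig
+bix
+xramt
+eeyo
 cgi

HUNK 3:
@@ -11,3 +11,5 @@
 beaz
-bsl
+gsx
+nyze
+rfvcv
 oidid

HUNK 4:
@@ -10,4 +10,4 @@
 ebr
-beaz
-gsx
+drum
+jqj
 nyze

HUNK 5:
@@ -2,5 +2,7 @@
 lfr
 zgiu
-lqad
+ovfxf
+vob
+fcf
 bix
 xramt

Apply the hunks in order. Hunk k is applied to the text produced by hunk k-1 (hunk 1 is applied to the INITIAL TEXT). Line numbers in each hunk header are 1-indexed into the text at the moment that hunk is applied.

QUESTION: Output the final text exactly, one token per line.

Answer: dvx
lfr
zgiu
ovfxf
vob
fcf
bix
xramt
eeyo
cgi
kkqo
ebr
drum
jqj
nyze
rfvcv
oidid
bwvs
fxyu
crofz

Derivation:
Hunk 1: at line 7 remove [dyoit,tcrtt,vyi] add [beaz,bsl,oidid] -> 14 lines: dvx lfr zgiu lqad sig cgi kkqo ebr beaz bsl oidid bwvs fxyu crofz
Hunk 2: at line 4 remove [sig] add [bix,xramt,eeyo] -> 16 lines: dvx lfr zgiu lqad bix xramt eeyo cgi kkqo ebr beaz bsl oidid bwvs fxyu crofz
Hunk 3: at line 11 remove [bsl] add [gsx,nyze,rfvcv] -> 18 lines: dvx lfr zgiu lqad bix xramt eeyo cgi kkqo ebr beaz gsx nyze rfvcv oidid bwvs fxyu crofz
Hunk 4: at line 10 remove [beaz,gsx] add [drum,jqj] -> 18 lines: dvx lfr zgiu lqad bix xramt eeyo cgi kkqo ebr drum jqj nyze rfvcv oidid bwvs fxyu crofz
Hunk 5: at line 2 remove [lqad] add [ovfxf,vob,fcf] -> 20 lines: dvx lfr zgiu ovfxf vob fcf bix xramt eeyo cgi kkqo ebr drum jqj nyze rfvcv oidid bwvs fxyu crofz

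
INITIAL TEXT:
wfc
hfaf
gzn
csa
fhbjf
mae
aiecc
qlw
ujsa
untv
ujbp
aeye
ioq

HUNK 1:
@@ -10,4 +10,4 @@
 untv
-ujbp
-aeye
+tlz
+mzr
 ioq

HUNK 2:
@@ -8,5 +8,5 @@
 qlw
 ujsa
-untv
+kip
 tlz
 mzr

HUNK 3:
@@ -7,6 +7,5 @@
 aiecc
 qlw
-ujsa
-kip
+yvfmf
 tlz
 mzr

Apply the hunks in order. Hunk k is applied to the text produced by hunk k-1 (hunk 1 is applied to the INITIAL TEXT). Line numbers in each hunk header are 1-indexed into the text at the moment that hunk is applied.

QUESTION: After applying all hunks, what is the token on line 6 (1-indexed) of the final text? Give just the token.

Hunk 1: at line 10 remove [ujbp,aeye] add [tlz,mzr] -> 13 lines: wfc hfaf gzn csa fhbjf mae aiecc qlw ujsa untv tlz mzr ioq
Hunk 2: at line 8 remove [untv] add [kip] -> 13 lines: wfc hfaf gzn csa fhbjf mae aiecc qlw ujsa kip tlz mzr ioq
Hunk 3: at line 7 remove [ujsa,kip] add [yvfmf] -> 12 lines: wfc hfaf gzn csa fhbjf mae aiecc qlw yvfmf tlz mzr ioq
Final line 6: mae

Answer: mae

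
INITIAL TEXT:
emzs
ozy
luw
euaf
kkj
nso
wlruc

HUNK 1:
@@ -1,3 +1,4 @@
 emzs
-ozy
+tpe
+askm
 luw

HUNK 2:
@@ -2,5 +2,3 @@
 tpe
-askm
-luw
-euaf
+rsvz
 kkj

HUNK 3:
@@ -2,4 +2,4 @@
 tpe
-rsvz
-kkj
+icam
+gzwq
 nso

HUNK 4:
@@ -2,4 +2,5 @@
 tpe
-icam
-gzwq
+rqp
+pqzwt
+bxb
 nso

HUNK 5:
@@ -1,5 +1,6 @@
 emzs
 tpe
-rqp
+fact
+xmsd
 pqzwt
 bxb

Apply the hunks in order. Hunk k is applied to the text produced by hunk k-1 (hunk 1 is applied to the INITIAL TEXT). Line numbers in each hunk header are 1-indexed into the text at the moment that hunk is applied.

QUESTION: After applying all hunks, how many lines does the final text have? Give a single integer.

Answer: 8

Derivation:
Hunk 1: at line 1 remove [ozy] add [tpe,askm] -> 8 lines: emzs tpe askm luw euaf kkj nso wlruc
Hunk 2: at line 2 remove [askm,luw,euaf] add [rsvz] -> 6 lines: emzs tpe rsvz kkj nso wlruc
Hunk 3: at line 2 remove [rsvz,kkj] add [icam,gzwq] -> 6 lines: emzs tpe icam gzwq nso wlruc
Hunk 4: at line 2 remove [icam,gzwq] add [rqp,pqzwt,bxb] -> 7 lines: emzs tpe rqp pqzwt bxb nso wlruc
Hunk 5: at line 1 remove [rqp] add [fact,xmsd] -> 8 lines: emzs tpe fact xmsd pqzwt bxb nso wlruc
Final line count: 8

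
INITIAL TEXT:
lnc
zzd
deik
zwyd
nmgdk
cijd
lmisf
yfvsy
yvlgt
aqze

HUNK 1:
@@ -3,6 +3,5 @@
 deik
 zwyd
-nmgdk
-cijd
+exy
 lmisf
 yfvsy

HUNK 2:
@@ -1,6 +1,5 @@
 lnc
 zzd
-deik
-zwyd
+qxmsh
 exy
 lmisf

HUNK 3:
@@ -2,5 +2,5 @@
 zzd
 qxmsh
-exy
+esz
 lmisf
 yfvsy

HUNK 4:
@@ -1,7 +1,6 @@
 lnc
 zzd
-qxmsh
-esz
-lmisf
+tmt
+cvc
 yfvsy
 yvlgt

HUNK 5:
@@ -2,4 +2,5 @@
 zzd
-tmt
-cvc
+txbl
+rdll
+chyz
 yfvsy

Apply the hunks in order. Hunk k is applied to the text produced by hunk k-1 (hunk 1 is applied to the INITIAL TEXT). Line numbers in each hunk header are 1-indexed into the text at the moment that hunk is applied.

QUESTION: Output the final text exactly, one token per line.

Answer: lnc
zzd
txbl
rdll
chyz
yfvsy
yvlgt
aqze

Derivation:
Hunk 1: at line 3 remove [nmgdk,cijd] add [exy] -> 9 lines: lnc zzd deik zwyd exy lmisf yfvsy yvlgt aqze
Hunk 2: at line 1 remove [deik,zwyd] add [qxmsh] -> 8 lines: lnc zzd qxmsh exy lmisf yfvsy yvlgt aqze
Hunk 3: at line 2 remove [exy] add [esz] -> 8 lines: lnc zzd qxmsh esz lmisf yfvsy yvlgt aqze
Hunk 4: at line 1 remove [qxmsh,esz,lmisf] add [tmt,cvc] -> 7 lines: lnc zzd tmt cvc yfvsy yvlgt aqze
Hunk 5: at line 2 remove [tmt,cvc] add [txbl,rdll,chyz] -> 8 lines: lnc zzd txbl rdll chyz yfvsy yvlgt aqze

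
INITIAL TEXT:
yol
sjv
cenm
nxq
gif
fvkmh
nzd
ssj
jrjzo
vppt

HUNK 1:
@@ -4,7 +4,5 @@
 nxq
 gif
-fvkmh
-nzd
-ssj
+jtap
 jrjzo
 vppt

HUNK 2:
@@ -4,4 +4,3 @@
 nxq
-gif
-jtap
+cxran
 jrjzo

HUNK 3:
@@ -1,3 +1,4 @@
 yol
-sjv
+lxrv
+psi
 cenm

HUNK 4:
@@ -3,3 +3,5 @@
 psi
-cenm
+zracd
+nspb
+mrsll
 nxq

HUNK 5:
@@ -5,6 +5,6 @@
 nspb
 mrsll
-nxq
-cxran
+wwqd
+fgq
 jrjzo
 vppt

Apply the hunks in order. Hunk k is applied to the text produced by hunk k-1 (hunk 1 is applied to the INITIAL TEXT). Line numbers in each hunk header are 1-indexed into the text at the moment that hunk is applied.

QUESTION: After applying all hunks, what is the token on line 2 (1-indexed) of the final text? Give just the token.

Hunk 1: at line 4 remove [fvkmh,nzd,ssj] add [jtap] -> 8 lines: yol sjv cenm nxq gif jtap jrjzo vppt
Hunk 2: at line 4 remove [gif,jtap] add [cxran] -> 7 lines: yol sjv cenm nxq cxran jrjzo vppt
Hunk 3: at line 1 remove [sjv] add [lxrv,psi] -> 8 lines: yol lxrv psi cenm nxq cxran jrjzo vppt
Hunk 4: at line 3 remove [cenm] add [zracd,nspb,mrsll] -> 10 lines: yol lxrv psi zracd nspb mrsll nxq cxran jrjzo vppt
Hunk 5: at line 5 remove [nxq,cxran] add [wwqd,fgq] -> 10 lines: yol lxrv psi zracd nspb mrsll wwqd fgq jrjzo vppt
Final line 2: lxrv

Answer: lxrv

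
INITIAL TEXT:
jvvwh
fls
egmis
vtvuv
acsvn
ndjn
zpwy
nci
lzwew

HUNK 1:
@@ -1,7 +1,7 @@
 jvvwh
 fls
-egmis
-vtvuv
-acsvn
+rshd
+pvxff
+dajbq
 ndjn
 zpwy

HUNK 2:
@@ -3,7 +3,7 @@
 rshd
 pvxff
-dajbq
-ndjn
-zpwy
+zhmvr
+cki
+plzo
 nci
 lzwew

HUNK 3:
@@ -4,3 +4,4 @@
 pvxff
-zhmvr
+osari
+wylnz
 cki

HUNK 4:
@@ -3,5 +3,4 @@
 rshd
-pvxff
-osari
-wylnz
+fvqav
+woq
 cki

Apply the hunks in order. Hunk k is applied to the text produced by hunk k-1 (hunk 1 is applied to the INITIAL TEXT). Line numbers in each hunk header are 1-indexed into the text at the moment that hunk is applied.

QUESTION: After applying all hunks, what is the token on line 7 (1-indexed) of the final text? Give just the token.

Answer: plzo

Derivation:
Hunk 1: at line 1 remove [egmis,vtvuv,acsvn] add [rshd,pvxff,dajbq] -> 9 lines: jvvwh fls rshd pvxff dajbq ndjn zpwy nci lzwew
Hunk 2: at line 3 remove [dajbq,ndjn,zpwy] add [zhmvr,cki,plzo] -> 9 lines: jvvwh fls rshd pvxff zhmvr cki plzo nci lzwew
Hunk 3: at line 4 remove [zhmvr] add [osari,wylnz] -> 10 lines: jvvwh fls rshd pvxff osari wylnz cki plzo nci lzwew
Hunk 4: at line 3 remove [pvxff,osari,wylnz] add [fvqav,woq] -> 9 lines: jvvwh fls rshd fvqav woq cki plzo nci lzwew
Final line 7: plzo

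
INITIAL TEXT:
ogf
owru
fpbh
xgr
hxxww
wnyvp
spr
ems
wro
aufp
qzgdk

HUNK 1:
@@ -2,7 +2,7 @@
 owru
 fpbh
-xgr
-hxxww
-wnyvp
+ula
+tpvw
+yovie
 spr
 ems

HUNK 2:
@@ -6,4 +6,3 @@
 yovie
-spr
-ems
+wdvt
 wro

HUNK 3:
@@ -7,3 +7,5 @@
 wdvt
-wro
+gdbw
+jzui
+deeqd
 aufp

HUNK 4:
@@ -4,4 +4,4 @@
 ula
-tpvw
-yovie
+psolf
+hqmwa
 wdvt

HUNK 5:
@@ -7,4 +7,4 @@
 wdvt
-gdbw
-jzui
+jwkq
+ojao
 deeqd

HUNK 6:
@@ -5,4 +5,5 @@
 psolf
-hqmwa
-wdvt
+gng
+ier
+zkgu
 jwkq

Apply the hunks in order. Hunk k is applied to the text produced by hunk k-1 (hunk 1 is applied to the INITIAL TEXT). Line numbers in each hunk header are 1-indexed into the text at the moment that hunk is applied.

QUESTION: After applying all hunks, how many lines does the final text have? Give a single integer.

Hunk 1: at line 2 remove [xgr,hxxww,wnyvp] add [ula,tpvw,yovie] -> 11 lines: ogf owru fpbh ula tpvw yovie spr ems wro aufp qzgdk
Hunk 2: at line 6 remove [spr,ems] add [wdvt] -> 10 lines: ogf owru fpbh ula tpvw yovie wdvt wro aufp qzgdk
Hunk 3: at line 7 remove [wro] add [gdbw,jzui,deeqd] -> 12 lines: ogf owru fpbh ula tpvw yovie wdvt gdbw jzui deeqd aufp qzgdk
Hunk 4: at line 4 remove [tpvw,yovie] add [psolf,hqmwa] -> 12 lines: ogf owru fpbh ula psolf hqmwa wdvt gdbw jzui deeqd aufp qzgdk
Hunk 5: at line 7 remove [gdbw,jzui] add [jwkq,ojao] -> 12 lines: ogf owru fpbh ula psolf hqmwa wdvt jwkq ojao deeqd aufp qzgdk
Hunk 6: at line 5 remove [hqmwa,wdvt] add [gng,ier,zkgu] -> 13 lines: ogf owru fpbh ula psolf gng ier zkgu jwkq ojao deeqd aufp qzgdk
Final line count: 13

Answer: 13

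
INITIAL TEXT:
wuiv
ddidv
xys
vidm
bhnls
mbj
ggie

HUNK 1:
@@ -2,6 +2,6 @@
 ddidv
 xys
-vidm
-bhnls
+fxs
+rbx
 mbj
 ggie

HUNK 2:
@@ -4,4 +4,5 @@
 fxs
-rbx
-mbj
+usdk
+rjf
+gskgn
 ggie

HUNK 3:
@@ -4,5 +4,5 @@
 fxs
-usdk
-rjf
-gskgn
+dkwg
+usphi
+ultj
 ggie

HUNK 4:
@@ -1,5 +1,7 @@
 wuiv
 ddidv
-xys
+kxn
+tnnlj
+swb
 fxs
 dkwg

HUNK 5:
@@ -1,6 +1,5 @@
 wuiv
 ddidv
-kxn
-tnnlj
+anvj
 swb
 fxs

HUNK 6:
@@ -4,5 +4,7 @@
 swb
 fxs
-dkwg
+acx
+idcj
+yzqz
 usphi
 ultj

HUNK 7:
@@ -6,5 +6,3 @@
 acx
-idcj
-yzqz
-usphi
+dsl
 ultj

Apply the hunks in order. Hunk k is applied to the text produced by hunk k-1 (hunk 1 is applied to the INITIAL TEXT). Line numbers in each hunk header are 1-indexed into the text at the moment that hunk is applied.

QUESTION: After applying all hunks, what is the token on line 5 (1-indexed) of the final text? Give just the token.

Hunk 1: at line 2 remove [vidm,bhnls] add [fxs,rbx] -> 7 lines: wuiv ddidv xys fxs rbx mbj ggie
Hunk 2: at line 4 remove [rbx,mbj] add [usdk,rjf,gskgn] -> 8 lines: wuiv ddidv xys fxs usdk rjf gskgn ggie
Hunk 3: at line 4 remove [usdk,rjf,gskgn] add [dkwg,usphi,ultj] -> 8 lines: wuiv ddidv xys fxs dkwg usphi ultj ggie
Hunk 4: at line 1 remove [xys] add [kxn,tnnlj,swb] -> 10 lines: wuiv ddidv kxn tnnlj swb fxs dkwg usphi ultj ggie
Hunk 5: at line 1 remove [kxn,tnnlj] add [anvj] -> 9 lines: wuiv ddidv anvj swb fxs dkwg usphi ultj ggie
Hunk 6: at line 4 remove [dkwg] add [acx,idcj,yzqz] -> 11 lines: wuiv ddidv anvj swb fxs acx idcj yzqz usphi ultj ggie
Hunk 7: at line 6 remove [idcj,yzqz,usphi] add [dsl] -> 9 lines: wuiv ddidv anvj swb fxs acx dsl ultj ggie
Final line 5: fxs

Answer: fxs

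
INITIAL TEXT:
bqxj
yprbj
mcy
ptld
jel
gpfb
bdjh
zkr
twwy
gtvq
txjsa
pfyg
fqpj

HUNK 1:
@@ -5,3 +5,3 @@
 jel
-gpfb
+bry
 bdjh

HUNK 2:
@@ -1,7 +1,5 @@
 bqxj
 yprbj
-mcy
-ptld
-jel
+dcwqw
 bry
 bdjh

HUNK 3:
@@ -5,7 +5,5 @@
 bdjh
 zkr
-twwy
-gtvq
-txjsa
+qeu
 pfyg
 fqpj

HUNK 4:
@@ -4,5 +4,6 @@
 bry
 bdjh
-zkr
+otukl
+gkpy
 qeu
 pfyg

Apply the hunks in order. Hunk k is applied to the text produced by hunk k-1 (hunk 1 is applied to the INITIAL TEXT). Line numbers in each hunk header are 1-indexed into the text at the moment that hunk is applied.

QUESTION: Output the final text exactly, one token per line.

Answer: bqxj
yprbj
dcwqw
bry
bdjh
otukl
gkpy
qeu
pfyg
fqpj

Derivation:
Hunk 1: at line 5 remove [gpfb] add [bry] -> 13 lines: bqxj yprbj mcy ptld jel bry bdjh zkr twwy gtvq txjsa pfyg fqpj
Hunk 2: at line 1 remove [mcy,ptld,jel] add [dcwqw] -> 11 lines: bqxj yprbj dcwqw bry bdjh zkr twwy gtvq txjsa pfyg fqpj
Hunk 3: at line 5 remove [twwy,gtvq,txjsa] add [qeu] -> 9 lines: bqxj yprbj dcwqw bry bdjh zkr qeu pfyg fqpj
Hunk 4: at line 4 remove [zkr] add [otukl,gkpy] -> 10 lines: bqxj yprbj dcwqw bry bdjh otukl gkpy qeu pfyg fqpj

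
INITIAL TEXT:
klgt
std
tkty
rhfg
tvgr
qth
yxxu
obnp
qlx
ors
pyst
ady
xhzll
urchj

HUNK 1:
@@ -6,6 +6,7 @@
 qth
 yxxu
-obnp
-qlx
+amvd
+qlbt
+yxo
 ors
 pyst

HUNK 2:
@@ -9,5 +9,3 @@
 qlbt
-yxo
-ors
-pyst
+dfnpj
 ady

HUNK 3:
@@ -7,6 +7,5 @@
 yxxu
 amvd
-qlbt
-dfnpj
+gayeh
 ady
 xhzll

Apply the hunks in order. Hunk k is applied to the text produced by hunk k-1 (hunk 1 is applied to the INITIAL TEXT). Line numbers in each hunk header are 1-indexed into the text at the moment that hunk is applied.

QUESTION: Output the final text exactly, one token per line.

Answer: klgt
std
tkty
rhfg
tvgr
qth
yxxu
amvd
gayeh
ady
xhzll
urchj

Derivation:
Hunk 1: at line 6 remove [obnp,qlx] add [amvd,qlbt,yxo] -> 15 lines: klgt std tkty rhfg tvgr qth yxxu amvd qlbt yxo ors pyst ady xhzll urchj
Hunk 2: at line 9 remove [yxo,ors,pyst] add [dfnpj] -> 13 lines: klgt std tkty rhfg tvgr qth yxxu amvd qlbt dfnpj ady xhzll urchj
Hunk 3: at line 7 remove [qlbt,dfnpj] add [gayeh] -> 12 lines: klgt std tkty rhfg tvgr qth yxxu amvd gayeh ady xhzll urchj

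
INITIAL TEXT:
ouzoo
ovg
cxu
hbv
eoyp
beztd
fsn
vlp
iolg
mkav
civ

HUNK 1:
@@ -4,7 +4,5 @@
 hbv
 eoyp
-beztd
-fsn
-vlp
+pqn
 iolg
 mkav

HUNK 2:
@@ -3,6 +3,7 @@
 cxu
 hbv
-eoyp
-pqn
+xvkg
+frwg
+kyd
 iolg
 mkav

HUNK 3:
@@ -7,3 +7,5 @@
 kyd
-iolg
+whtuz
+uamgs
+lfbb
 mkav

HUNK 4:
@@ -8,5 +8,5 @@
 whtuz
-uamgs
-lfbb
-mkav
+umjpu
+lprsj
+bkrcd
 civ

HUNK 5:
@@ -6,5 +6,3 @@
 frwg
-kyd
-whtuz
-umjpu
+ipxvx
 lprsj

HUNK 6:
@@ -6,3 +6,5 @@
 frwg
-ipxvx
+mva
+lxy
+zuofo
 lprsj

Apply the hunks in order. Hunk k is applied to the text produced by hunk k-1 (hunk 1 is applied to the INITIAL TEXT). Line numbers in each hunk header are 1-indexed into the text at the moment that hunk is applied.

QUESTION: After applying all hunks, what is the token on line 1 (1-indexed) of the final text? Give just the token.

Answer: ouzoo

Derivation:
Hunk 1: at line 4 remove [beztd,fsn,vlp] add [pqn] -> 9 lines: ouzoo ovg cxu hbv eoyp pqn iolg mkav civ
Hunk 2: at line 3 remove [eoyp,pqn] add [xvkg,frwg,kyd] -> 10 lines: ouzoo ovg cxu hbv xvkg frwg kyd iolg mkav civ
Hunk 3: at line 7 remove [iolg] add [whtuz,uamgs,lfbb] -> 12 lines: ouzoo ovg cxu hbv xvkg frwg kyd whtuz uamgs lfbb mkav civ
Hunk 4: at line 8 remove [uamgs,lfbb,mkav] add [umjpu,lprsj,bkrcd] -> 12 lines: ouzoo ovg cxu hbv xvkg frwg kyd whtuz umjpu lprsj bkrcd civ
Hunk 5: at line 6 remove [kyd,whtuz,umjpu] add [ipxvx] -> 10 lines: ouzoo ovg cxu hbv xvkg frwg ipxvx lprsj bkrcd civ
Hunk 6: at line 6 remove [ipxvx] add [mva,lxy,zuofo] -> 12 lines: ouzoo ovg cxu hbv xvkg frwg mva lxy zuofo lprsj bkrcd civ
Final line 1: ouzoo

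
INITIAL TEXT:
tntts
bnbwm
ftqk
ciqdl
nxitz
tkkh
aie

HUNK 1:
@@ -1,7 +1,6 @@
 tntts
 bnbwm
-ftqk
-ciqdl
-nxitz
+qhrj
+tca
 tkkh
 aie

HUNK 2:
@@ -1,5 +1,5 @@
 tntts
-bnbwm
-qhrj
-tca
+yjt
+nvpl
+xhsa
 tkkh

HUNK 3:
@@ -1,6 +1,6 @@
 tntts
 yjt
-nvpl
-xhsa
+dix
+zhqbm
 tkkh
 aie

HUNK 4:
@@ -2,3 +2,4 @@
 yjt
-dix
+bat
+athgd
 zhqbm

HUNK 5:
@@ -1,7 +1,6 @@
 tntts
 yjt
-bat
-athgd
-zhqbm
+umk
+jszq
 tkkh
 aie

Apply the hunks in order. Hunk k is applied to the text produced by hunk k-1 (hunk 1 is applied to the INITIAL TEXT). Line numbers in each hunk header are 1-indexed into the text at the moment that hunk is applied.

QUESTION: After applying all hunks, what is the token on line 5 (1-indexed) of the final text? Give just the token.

Hunk 1: at line 1 remove [ftqk,ciqdl,nxitz] add [qhrj,tca] -> 6 lines: tntts bnbwm qhrj tca tkkh aie
Hunk 2: at line 1 remove [bnbwm,qhrj,tca] add [yjt,nvpl,xhsa] -> 6 lines: tntts yjt nvpl xhsa tkkh aie
Hunk 3: at line 1 remove [nvpl,xhsa] add [dix,zhqbm] -> 6 lines: tntts yjt dix zhqbm tkkh aie
Hunk 4: at line 2 remove [dix] add [bat,athgd] -> 7 lines: tntts yjt bat athgd zhqbm tkkh aie
Hunk 5: at line 1 remove [bat,athgd,zhqbm] add [umk,jszq] -> 6 lines: tntts yjt umk jszq tkkh aie
Final line 5: tkkh

Answer: tkkh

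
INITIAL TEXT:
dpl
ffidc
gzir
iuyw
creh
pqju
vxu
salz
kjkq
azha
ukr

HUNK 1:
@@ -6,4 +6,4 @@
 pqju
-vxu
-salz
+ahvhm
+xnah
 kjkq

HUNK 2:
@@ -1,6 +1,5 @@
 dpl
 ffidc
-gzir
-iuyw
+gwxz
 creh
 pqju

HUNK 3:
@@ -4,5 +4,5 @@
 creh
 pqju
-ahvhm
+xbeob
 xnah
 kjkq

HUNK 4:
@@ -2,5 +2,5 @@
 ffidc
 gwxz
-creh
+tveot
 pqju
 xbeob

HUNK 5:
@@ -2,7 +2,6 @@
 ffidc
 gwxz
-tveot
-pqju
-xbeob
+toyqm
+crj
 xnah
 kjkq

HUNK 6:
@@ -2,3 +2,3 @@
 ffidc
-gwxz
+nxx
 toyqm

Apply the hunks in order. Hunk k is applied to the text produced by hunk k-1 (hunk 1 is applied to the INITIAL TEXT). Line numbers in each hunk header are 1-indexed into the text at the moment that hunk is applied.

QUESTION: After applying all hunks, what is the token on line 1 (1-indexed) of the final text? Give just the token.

Answer: dpl

Derivation:
Hunk 1: at line 6 remove [vxu,salz] add [ahvhm,xnah] -> 11 lines: dpl ffidc gzir iuyw creh pqju ahvhm xnah kjkq azha ukr
Hunk 2: at line 1 remove [gzir,iuyw] add [gwxz] -> 10 lines: dpl ffidc gwxz creh pqju ahvhm xnah kjkq azha ukr
Hunk 3: at line 4 remove [ahvhm] add [xbeob] -> 10 lines: dpl ffidc gwxz creh pqju xbeob xnah kjkq azha ukr
Hunk 4: at line 2 remove [creh] add [tveot] -> 10 lines: dpl ffidc gwxz tveot pqju xbeob xnah kjkq azha ukr
Hunk 5: at line 2 remove [tveot,pqju,xbeob] add [toyqm,crj] -> 9 lines: dpl ffidc gwxz toyqm crj xnah kjkq azha ukr
Hunk 6: at line 2 remove [gwxz] add [nxx] -> 9 lines: dpl ffidc nxx toyqm crj xnah kjkq azha ukr
Final line 1: dpl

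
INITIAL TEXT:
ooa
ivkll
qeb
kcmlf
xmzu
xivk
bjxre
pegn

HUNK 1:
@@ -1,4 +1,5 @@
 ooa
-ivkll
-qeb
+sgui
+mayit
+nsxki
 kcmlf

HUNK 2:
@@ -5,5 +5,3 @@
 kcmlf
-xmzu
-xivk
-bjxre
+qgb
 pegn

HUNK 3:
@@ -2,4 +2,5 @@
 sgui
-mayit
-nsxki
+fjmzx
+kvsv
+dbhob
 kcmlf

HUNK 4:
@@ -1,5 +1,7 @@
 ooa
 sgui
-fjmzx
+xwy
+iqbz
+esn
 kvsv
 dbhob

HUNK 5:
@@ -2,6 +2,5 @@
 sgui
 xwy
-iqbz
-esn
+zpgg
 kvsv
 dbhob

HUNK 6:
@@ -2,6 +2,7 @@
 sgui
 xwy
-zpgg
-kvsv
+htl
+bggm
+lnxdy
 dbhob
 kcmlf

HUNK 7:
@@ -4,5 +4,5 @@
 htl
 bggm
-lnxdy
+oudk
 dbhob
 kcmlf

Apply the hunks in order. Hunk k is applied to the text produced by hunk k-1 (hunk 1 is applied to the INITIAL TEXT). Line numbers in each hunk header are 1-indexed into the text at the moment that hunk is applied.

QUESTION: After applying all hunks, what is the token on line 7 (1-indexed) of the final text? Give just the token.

Answer: dbhob

Derivation:
Hunk 1: at line 1 remove [ivkll,qeb] add [sgui,mayit,nsxki] -> 9 lines: ooa sgui mayit nsxki kcmlf xmzu xivk bjxre pegn
Hunk 2: at line 5 remove [xmzu,xivk,bjxre] add [qgb] -> 7 lines: ooa sgui mayit nsxki kcmlf qgb pegn
Hunk 3: at line 2 remove [mayit,nsxki] add [fjmzx,kvsv,dbhob] -> 8 lines: ooa sgui fjmzx kvsv dbhob kcmlf qgb pegn
Hunk 4: at line 1 remove [fjmzx] add [xwy,iqbz,esn] -> 10 lines: ooa sgui xwy iqbz esn kvsv dbhob kcmlf qgb pegn
Hunk 5: at line 2 remove [iqbz,esn] add [zpgg] -> 9 lines: ooa sgui xwy zpgg kvsv dbhob kcmlf qgb pegn
Hunk 6: at line 2 remove [zpgg,kvsv] add [htl,bggm,lnxdy] -> 10 lines: ooa sgui xwy htl bggm lnxdy dbhob kcmlf qgb pegn
Hunk 7: at line 4 remove [lnxdy] add [oudk] -> 10 lines: ooa sgui xwy htl bggm oudk dbhob kcmlf qgb pegn
Final line 7: dbhob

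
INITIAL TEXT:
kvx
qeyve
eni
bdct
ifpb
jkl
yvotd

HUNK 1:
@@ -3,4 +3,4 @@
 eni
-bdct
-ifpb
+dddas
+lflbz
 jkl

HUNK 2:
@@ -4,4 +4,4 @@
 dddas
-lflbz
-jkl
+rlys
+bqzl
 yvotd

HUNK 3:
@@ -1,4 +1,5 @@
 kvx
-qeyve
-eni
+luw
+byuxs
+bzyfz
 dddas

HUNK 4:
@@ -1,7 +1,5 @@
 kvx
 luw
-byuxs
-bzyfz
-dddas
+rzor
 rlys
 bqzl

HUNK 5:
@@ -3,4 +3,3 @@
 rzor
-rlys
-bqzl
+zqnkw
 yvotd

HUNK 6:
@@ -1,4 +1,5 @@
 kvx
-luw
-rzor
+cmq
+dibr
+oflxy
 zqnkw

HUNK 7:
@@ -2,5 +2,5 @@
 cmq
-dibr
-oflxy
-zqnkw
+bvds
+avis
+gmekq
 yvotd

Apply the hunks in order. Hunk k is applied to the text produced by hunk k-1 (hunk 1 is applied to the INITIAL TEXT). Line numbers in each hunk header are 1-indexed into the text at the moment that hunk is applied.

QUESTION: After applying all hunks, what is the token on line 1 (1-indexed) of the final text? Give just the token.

Hunk 1: at line 3 remove [bdct,ifpb] add [dddas,lflbz] -> 7 lines: kvx qeyve eni dddas lflbz jkl yvotd
Hunk 2: at line 4 remove [lflbz,jkl] add [rlys,bqzl] -> 7 lines: kvx qeyve eni dddas rlys bqzl yvotd
Hunk 3: at line 1 remove [qeyve,eni] add [luw,byuxs,bzyfz] -> 8 lines: kvx luw byuxs bzyfz dddas rlys bqzl yvotd
Hunk 4: at line 1 remove [byuxs,bzyfz,dddas] add [rzor] -> 6 lines: kvx luw rzor rlys bqzl yvotd
Hunk 5: at line 3 remove [rlys,bqzl] add [zqnkw] -> 5 lines: kvx luw rzor zqnkw yvotd
Hunk 6: at line 1 remove [luw,rzor] add [cmq,dibr,oflxy] -> 6 lines: kvx cmq dibr oflxy zqnkw yvotd
Hunk 7: at line 2 remove [dibr,oflxy,zqnkw] add [bvds,avis,gmekq] -> 6 lines: kvx cmq bvds avis gmekq yvotd
Final line 1: kvx

Answer: kvx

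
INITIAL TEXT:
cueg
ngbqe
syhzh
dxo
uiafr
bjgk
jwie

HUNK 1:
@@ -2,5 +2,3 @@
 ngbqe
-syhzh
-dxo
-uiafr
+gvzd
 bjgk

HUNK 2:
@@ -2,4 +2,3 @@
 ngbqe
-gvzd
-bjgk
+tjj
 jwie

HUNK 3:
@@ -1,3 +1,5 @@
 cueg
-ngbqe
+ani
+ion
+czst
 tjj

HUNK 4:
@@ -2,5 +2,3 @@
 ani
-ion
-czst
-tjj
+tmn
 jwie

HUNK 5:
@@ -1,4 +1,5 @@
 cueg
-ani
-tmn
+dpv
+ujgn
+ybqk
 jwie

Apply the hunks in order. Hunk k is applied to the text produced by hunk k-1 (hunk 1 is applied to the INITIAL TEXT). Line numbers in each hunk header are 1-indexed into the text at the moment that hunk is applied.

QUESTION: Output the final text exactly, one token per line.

Hunk 1: at line 2 remove [syhzh,dxo,uiafr] add [gvzd] -> 5 lines: cueg ngbqe gvzd bjgk jwie
Hunk 2: at line 2 remove [gvzd,bjgk] add [tjj] -> 4 lines: cueg ngbqe tjj jwie
Hunk 3: at line 1 remove [ngbqe] add [ani,ion,czst] -> 6 lines: cueg ani ion czst tjj jwie
Hunk 4: at line 2 remove [ion,czst,tjj] add [tmn] -> 4 lines: cueg ani tmn jwie
Hunk 5: at line 1 remove [ani,tmn] add [dpv,ujgn,ybqk] -> 5 lines: cueg dpv ujgn ybqk jwie

Answer: cueg
dpv
ujgn
ybqk
jwie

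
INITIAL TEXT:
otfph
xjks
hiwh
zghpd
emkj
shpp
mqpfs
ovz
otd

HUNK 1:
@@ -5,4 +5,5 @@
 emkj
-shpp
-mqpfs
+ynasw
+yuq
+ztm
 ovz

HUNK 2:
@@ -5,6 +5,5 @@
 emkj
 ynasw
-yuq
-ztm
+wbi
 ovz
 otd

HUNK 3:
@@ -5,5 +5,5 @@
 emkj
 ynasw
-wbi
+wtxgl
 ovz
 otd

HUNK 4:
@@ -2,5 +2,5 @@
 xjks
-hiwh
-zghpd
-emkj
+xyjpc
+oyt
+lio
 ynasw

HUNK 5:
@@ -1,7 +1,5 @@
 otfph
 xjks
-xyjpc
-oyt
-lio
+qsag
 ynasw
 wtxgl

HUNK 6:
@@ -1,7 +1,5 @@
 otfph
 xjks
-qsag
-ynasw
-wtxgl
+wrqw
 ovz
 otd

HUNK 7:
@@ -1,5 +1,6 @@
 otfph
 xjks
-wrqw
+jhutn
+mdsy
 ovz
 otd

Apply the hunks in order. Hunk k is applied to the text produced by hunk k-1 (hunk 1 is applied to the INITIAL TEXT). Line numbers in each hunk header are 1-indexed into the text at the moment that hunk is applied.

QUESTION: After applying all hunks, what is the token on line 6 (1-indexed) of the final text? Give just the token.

Answer: otd

Derivation:
Hunk 1: at line 5 remove [shpp,mqpfs] add [ynasw,yuq,ztm] -> 10 lines: otfph xjks hiwh zghpd emkj ynasw yuq ztm ovz otd
Hunk 2: at line 5 remove [yuq,ztm] add [wbi] -> 9 lines: otfph xjks hiwh zghpd emkj ynasw wbi ovz otd
Hunk 3: at line 5 remove [wbi] add [wtxgl] -> 9 lines: otfph xjks hiwh zghpd emkj ynasw wtxgl ovz otd
Hunk 4: at line 2 remove [hiwh,zghpd,emkj] add [xyjpc,oyt,lio] -> 9 lines: otfph xjks xyjpc oyt lio ynasw wtxgl ovz otd
Hunk 5: at line 1 remove [xyjpc,oyt,lio] add [qsag] -> 7 lines: otfph xjks qsag ynasw wtxgl ovz otd
Hunk 6: at line 1 remove [qsag,ynasw,wtxgl] add [wrqw] -> 5 lines: otfph xjks wrqw ovz otd
Hunk 7: at line 1 remove [wrqw] add [jhutn,mdsy] -> 6 lines: otfph xjks jhutn mdsy ovz otd
Final line 6: otd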